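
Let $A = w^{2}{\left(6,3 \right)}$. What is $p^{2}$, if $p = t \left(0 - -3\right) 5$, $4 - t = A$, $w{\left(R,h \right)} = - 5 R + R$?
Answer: $73616400$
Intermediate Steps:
$w{\left(R,h \right)} = - 4 R$
$A = 576$ ($A = \left(\left(-4\right) 6\right)^{2} = \left(-24\right)^{2} = 576$)
$t = -572$ ($t = 4 - 576 = -572$)
$p = -8580$ ($p = - 572 \left(0 - -3\right) 5 = - 572 \left(0 + \left(-1 + 4\right)\right) 5 = - 572 \left(0 + 3\right) 5 = - 572 \cdot 3 \cdot 5 = \left(-572\right) 15 = -8580$)
$p^{2} = \left(-8580\right)^{2} = 73616400$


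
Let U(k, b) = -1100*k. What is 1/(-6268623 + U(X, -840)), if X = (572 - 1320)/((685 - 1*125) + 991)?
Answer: -141/883801043 ≈ -1.5954e-7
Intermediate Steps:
X = -68/141 (X = -748/((685 - 125) + 991) = -748/(560 + 991) = -748/1551 = -748*1/1551 = -68/141 ≈ -0.48227)
1/(-6268623 + U(X, -840)) = 1/(-6268623 - 1100*(-68/141)) = 1/(-6268623 + 74800/141) = 1/(-883801043/141) = -141/883801043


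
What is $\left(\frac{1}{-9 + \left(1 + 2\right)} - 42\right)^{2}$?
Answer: $\frac{64009}{36} \approx 1778.0$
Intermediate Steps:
$\left(\frac{1}{-9 + \left(1 + 2\right)} - 42\right)^{2} = \left(\frac{1}{-9 + 3} - 42\right)^{2} = \left(\frac{1}{-6} - 42\right)^{2} = \left(- \frac{1}{6} - 42\right)^{2} = \left(- \frac{253}{6}\right)^{2} = \frac{64009}{36}$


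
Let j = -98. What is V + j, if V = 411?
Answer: 313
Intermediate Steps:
V + j = 411 - 98 = 313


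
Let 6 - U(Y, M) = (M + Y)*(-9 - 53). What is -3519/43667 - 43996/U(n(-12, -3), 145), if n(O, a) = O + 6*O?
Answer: -483625826/41352649 ≈ -11.695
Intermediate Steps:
n(O, a) = 7*O
U(Y, M) = 6 + 62*M + 62*Y (U(Y, M) = 6 - (M + Y)*(-9 - 53) = 6 - (M + Y)*(-62) = 6 - (-62*M - 62*Y) = 6 + (62*M + 62*Y) = 6 + 62*M + 62*Y)
-3519/43667 - 43996/U(n(-12, -3), 145) = -3519/43667 - 43996/(6 + 62*145 + 62*(7*(-12))) = -3519*1/43667 - 43996/(6 + 8990 + 62*(-84)) = -3519/43667 - 43996/(6 + 8990 - 5208) = -3519/43667 - 43996/3788 = -3519/43667 - 43996*1/3788 = -3519/43667 - 10999/947 = -483625826/41352649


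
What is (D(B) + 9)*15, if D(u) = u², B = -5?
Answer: 510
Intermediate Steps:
(D(B) + 9)*15 = ((-5)² + 9)*15 = (25 + 9)*15 = 34*15 = 510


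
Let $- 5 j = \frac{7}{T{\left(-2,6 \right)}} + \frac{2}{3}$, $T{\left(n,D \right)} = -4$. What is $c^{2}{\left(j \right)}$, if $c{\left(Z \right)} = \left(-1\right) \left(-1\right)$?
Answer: $1$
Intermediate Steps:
$j = \frac{13}{60}$ ($j = - \frac{\frac{7}{-4} + \frac{2}{3}}{5} = - \frac{7 \left(- \frac{1}{4}\right) + 2 \cdot \frac{1}{3}}{5} = - \frac{- \frac{7}{4} + \frac{2}{3}}{5} = \left(- \frac{1}{5}\right) \left(- \frac{13}{12}\right) = \frac{13}{60} \approx 0.21667$)
$c{\left(Z \right)} = 1$
$c^{2}{\left(j \right)} = 1^{2} = 1$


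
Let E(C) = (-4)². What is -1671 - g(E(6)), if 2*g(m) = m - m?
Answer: -1671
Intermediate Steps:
E(C) = 16
g(m) = 0 (g(m) = (m - m)/2 = (½)*0 = 0)
-1671 - g(E(6)) = -1671 - 1*0 = -1671 + 0 = -1671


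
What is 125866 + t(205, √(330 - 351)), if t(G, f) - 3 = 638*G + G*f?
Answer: 256659 + 205*I*√21 ≈ 2.5666e+5 + 939.43*I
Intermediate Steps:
t(G, f) = 3 + 638*G + G*f (t(G, f) = 3 + (638*G + G*f) = 3 + 638*G + G*f)
125866 + t(205, √(330 - 351)) = 125866 + (3 + 638*205 + 205*√(330 - 351)) = 125866 + (3 + 130790 + 205*√(-21)) = 125866 + (3 + 130790 + 205*(I*√21)) = 125866 + (3 + 130790 + 205*I*√21) = 125866 + (130793 + 205*I*√21) = 256659 + 205*I*√21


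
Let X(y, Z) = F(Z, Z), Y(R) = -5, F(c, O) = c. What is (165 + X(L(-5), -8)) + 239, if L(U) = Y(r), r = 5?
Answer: 396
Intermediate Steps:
L(U) = -5
X(y, Z) = Z
(165 + X(L(-5), -8)) + 239 = (165 - 8) + 239 = 157 + 239 = 396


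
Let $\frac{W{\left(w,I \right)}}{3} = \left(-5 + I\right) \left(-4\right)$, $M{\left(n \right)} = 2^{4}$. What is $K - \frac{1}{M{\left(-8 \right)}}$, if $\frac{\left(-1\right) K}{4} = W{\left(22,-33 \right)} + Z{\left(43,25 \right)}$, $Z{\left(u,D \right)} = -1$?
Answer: $- \frac{29121}{16} \approx -1820.1$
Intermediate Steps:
$M{\left(n \right)} = 16$
$W{\left(w,I \right)} = 60 - 12 I$ ($W{\left(w,I \right)} = 3 \left(-5 + I\right) \left(-4\right) = 3 \left(20 - 4 I\right) = 60 - 12 I$)
$K = -1820$ ($K = - 4 \left(\left(60 - -396\right) - 1\right) = - 4 \left(\left(60 + 396\right) - 1\right) = - 4 \left(456 - 1\right) = \left(-4\right) 455 = -1820$)
$K - \frac{1}{M{\left(-8 \right)}} = -1820 - \frac{1}{16} = - \frac{29121}{16}$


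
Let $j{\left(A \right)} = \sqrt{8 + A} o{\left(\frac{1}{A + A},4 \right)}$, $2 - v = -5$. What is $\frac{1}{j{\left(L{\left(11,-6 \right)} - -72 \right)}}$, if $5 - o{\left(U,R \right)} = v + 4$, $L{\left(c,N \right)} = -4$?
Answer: $- \frac{\sqrt{19}}{228} \approx -0.019118$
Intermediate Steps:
$v = 7$ ($v = 2 - -5 = 2 + 5 = 7$)
$o{\left(U,R \right)} = -6$ ($o{\left(U,R \right)} = 5 - \left(7 + 4\right) = 5 - 11 = -6$)
$j{\left(A \right)} = - 6 \sqrt{8 + A}$ ($j{\left(A \right)} = \sqrt{8 + A} \left(-6\right) = - 6 \sqrt{8 + A}$)
$\frac{1}{j{\left(L{\left(11,-6 \right)} - -72 \right)}} = \frac{1}{\left(-6\right) \sqrt{8 - -68}} = \frac{1}{\left(-6\right) \sqrt{8 + \left(-4 + 72\right)}} = \frac{1}{\left(-6\right) \sqrt{8 + 68}} = \frac{1}{\left(-6\right) \sqrt{76}} = \frac{1}{\left(-6\right) 2 \sqrt{19}} = \frac{1}{\left(-12\right) \sqrt{19}} = - \frac{\sqrt{19}}{228}$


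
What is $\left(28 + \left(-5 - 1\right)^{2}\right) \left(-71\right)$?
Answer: $-4544$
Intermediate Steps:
$\left(28 + \left(-5 - 1\right)^{2}\right) \left(-71\right) = \left(28 + \left(-6\right)^{2}\right) \left(-71\right) = \left(28 + 36\right) \left(-71\right) = 64 \left(-71\right) = -4544$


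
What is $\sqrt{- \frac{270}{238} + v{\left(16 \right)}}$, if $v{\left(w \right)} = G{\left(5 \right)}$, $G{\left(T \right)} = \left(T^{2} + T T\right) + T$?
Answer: $\frac{\sqrt{762790}}{119} \approx 7.3393$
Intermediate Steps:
$G{\left(T \right)} = T + 2 T^{2}$ ($G{\left(T \right)} = \left(T^{2} + T^{2}\right) + T = 2 T^{2} + T = T + 2 T^{2}$)
$v{\left(w \right)} = 55$ ($v{\left(w \right)} = 5 \left(1 + 2 \cdot 5\right) = 5 \left(1 + 10\right) = 5 \cdot 11 = 55$)
$\sqrt{- \frac{270}{238} + v{\left(16 \right)}} = \sqrt{- \frac{270}{238} + 55} = \sqrt{\left(-270\right) \frac{1}{238} + 55} = \sqrt{- \frac{135}{119} + 55} = \sqrt{\frac{6410}{119}} = \frac{\sqrt{762790}}{119}$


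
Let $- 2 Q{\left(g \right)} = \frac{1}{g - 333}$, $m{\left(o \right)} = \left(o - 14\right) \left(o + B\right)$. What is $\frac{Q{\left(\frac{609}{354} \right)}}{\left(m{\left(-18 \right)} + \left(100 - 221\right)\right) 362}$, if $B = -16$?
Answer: $\frac{59}{13683960914} \approx 4.3116 \cdot 10^{-9}$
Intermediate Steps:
$m{\left(o \right)} = \left(-16 + o\right) \left(-14 + o\right)$ ($m{\left(o \right)} = \left(o - 14\right) \left(o - 16\right) = \left(-14 + o\right) \left(-16 + o\right) = \left(-16 + o\right) \left(-14 + o\right)$)
$Q{\left(g \right)} = - \frac{1}{2 \left(-333 + g\right)}$ ($Q{\left(g \right)} = - \frac{1}{2 \left(g - 333\right)} = - \frac{1}{2 \left(-333 + g\right)}$)
$\frac{Q{\left(\frac{609}{354} \right)}}{\left(m{\left(-18 \right)} + \left(100 - 221\right)\right) 362} = \frac{\left(-1\right) \frac{1}{-666 + 2 \cdot \frac{609}{354}}}{\left(\left(224 + \left(-18\right)^{2} - -540\right) + \left(100 - 221\right)\right) 362} = \frac{\left(-1\right) \frac{1}{-666 + 2 \cdot 609 \cdot \frac{1}{354}}}{\left(\left(224 + 324 + 540\right) + \left(100 - 221\right)\right) 362} = \frac{\left(-1\right) \frac{1}{-666 + 2 \cdot \frac{203}{118}}}{\left(1088 - 121\right) 362} = \frac{\left(-1\right) \frac{1}{-666 + \frac{203}{59}}}{967 \cdot 362} = \frac{\left(-1\right) \frac{1}{- \frac{39091}{59}}}{350054} = \left(-1\right) \left(- \frac{59}{39091}\right) \frac{1}{350054} = \frac{59}{39091} \cdot \frac{1}{350054} = \frac{59}{13683960914}$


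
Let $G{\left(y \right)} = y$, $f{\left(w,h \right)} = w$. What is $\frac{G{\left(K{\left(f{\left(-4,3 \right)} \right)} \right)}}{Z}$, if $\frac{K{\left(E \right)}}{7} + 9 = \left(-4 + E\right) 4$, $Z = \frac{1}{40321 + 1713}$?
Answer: $-12063758$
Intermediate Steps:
$Z = \frac{1}{42034} \approx 2.379 \cdot 10^{-5}$
$K{\left(E \right)} = -175 + 28 E$ ($K{\left(E \right)} = -63 + 7 \left(-4 + E\right) 4 = -63 + 7 \left(-16 + 4 E\right) = -63 + \left(-112 + 28 E\right) = -175 + 28 E$)
$\frac{G{\left(K{\left(f{\left(-4,3 \right)} \right)} \right)}}{Z} = \left(-175 + 28 \left(-4\right)\right) \frac{1}{\frac{1}{42034}} = \left(-175 - 112\right) 42034 = \left(-287\right) 42034 = -12063758$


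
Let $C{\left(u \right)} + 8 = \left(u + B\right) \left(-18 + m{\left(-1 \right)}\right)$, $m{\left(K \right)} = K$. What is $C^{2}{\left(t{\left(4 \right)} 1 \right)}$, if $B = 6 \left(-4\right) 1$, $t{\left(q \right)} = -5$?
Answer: $294849$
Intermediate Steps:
$B = -24$ ($B = \left(-24\right) 1 = -24$)
$C{\left(u \right)} = 448 - 19 u$ ($C{\left(u \right)} = -8 + \left(u - 24\right) \left(-18 - 1\right) = -8 + \left(-24 + u\right) \left(-19\right) = -8 - \left(-456 + 19 u\right) = 448 - 19 u$)
$C^{2}{\left(t{\left(4 \right)} 1 \right)} = \left(448 - 19 \left(\left(-5\right) 1\right)\right)^{2} = \left(448 - -95\right)^{2} = \left(448 + 95\right)^{2} = 543^{2} = 294849$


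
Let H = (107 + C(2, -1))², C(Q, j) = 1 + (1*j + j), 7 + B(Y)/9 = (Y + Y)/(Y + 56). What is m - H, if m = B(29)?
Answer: -959893/85 ≈ -11293.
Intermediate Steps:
B(Y) = -63 + 18*Y/(56 + Y) (B(Y) = -63 + 9*((Y + Y)/(Y + 56)) = -63 + 9*((2*Y)/(56 + Y)) = -63 + 9*(2*Y/(56 + Y)) = -63 + 18*Y/(56 + Y))
m = -4833/85 (m = 9*(-392 - 5*29)/(56 + 29) = 9*(-392 - 145)/85 = 9*(1/85)*(-537) = -4833/85 ≈ -56.859)
C(Q, j) = 1 + 2*j (C(Q, j) = 1 + (j + j) = 1 + 2*j)
H = 11236 (H = (107 + (1 + 2*(-1)))² = (107 + (1 - 2))² = (107 - 1)² = 106² = 11236)
m - H = -4833/85 - 1*11236 = -4833/85 - 11236 = -959893/85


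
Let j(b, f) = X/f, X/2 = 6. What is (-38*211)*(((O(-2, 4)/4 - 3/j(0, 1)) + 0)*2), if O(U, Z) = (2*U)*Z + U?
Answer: 76171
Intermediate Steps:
X = 12 (X = 2*6 = 12)
O(U, Z) = U + 2*U*Z (O(U, Z) = 2*U*Z + U = U + 2*U*Z)
j(b, f) = 12/f
(-38*211)*(((O(-2, 4)/4 - 3/j(0, 1)) + 0)*2) = (-38*211)*(((-2*(1 + 2*4)/4 - 3/(12/1)) + 0)*2) = -8018*((-2*(1 + 8)*(1/4) - 3/(12*1)) + 0)*2 = -8018*((-2*9*(1/4) - 3/12) + 0)*2 = -8018*((-18*1/4 - 3*1/12) + 0)*2 = -8018*((-9/2 - 1/4) + 0)*2 = -8018*(-19/4 + 0)*2 = -(-76171)*2/2 = -8018*(-19/2) = 76171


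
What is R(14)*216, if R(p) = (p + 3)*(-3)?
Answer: -11016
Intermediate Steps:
R(p) = -9 - 3*p (R(p) = (3 + p)*(-3) = -9 - 3*p)
R(14)*216 = (-9 - 3*14)*216 = (-9 - 42)*216 = -51*216 = -11016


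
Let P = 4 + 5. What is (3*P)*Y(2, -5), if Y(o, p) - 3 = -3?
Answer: 0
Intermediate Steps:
Y(o, p) = 0 (Y(o, p) = 3 - 3 = 0)
P = 9
(3*P)*Y(2, -5) = (3*9)*0 = 27*0 = 0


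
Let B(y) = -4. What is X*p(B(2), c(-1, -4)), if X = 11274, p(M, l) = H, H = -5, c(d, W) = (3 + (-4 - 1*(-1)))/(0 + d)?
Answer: -56370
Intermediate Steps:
c(d, W) = 0 (c(d, W) = (3 + (-4 + 1))/d = (3 - 3)/d = 0/d = 0)
p(M, l) = -5
X*p(B(2), c(-1, -4)) = 11274*(-5) = -56370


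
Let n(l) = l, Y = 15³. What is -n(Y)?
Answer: -3375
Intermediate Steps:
Y = 3375
-n(Y) = -1*3375 = -3375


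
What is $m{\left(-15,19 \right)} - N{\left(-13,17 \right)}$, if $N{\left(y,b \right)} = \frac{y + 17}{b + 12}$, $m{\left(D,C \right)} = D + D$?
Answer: $- \frac{874}{29} \approx -30.138$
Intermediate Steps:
$m{\left(D,C \right)} = 2 D$
$N{\left(y,b \right)} = \frac{17 + y}{12 + b}$
$m{\left(-15,19 \right)} - N{\left(-13,17 \right)} = 2 \left(-15\right) - \frac{17 - 13}{12 + 17} = -30 - \frac{1}{29} \cdot 4 = -30 - \frac{4}{29} = - \frac{874}{29}$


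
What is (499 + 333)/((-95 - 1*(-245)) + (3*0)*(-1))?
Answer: 416/75 ≈ 5.5467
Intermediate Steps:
(499 + 333)/((-95 - 1*(-245)) + (3*0)*(-1)) = 832/((-95 + 245) + 0*(-1)) = 832/(150 + 0) = 832/150 = 832*(1/150) = 416/75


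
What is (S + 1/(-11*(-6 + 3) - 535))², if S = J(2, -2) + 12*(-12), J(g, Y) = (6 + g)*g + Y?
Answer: 4258998121/252004 ≈ 16901.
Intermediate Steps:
J(g, Y) = Y + g*(6 + g) (J(g, Y) = g*(6 + g) + Y = Y + g*(6 + g))
S = -130 (S = (-2 + 2² + 6*2) + 12*(-12) = (-2 + 4 + 12) - 144 = 14 - 144 = -130)
(S + 1/(-11*(-6 + 3) - 535))² = (-130 + 1/(-11*(-6 + 3) - 535))² = (-130 + 1/(-11*(-3) - 535))² = (-130 + 1/(33 - 535))² = (-130 + 1/(-502))² = (-130 - 1/502)² = (-65261/502)² = 4258998121/252004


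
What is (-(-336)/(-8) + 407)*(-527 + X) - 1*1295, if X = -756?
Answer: -469590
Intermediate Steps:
(-(-336)/(-8) + 407)*(-527 + X) - 1*1295 = (-(-336)/(-8) + 407)*(-527 - 756) - 1*1295 = (-(-336)*(-1)/8 + 407)*(-1283) - 1295 = (-28*3/2 + 407)*(-1283) - 1295 = (-42 + 407)*(-1283) - 1295 = 365*(-1283) - 1295 = -468295 - 1295 = -469590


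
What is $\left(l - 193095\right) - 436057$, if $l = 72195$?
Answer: $-556957$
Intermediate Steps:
$\left(l - 193095\right) - 436057 = \left(72195 - 193095\right) - 436057 = -120900 - 436057 = -556957$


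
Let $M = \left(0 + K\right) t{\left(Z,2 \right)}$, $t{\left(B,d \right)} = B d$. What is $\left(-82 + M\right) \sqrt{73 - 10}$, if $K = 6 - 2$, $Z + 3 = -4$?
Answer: $- 414 \sqrt{7} \approx -1095.3$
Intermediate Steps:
$Z = -7$ ($Z = -3 - 4 = -7$)
$K = 4$ ($K = 6 - 2 = 4$)
$M = -56$ ($M = \left(0 + 4\right) \left(\left(-7\right) 2\right) = 4 \left(-14\right) = -56$)
$\left(-82 + M\right) \sqrt{73 - 10} = \left(-82 - 56\right) \sqrt{73 - 10} = - 138 \sqrt{63} = - 138 \cdot 3 \sqrt{7} = - 414 \sqrt{7}$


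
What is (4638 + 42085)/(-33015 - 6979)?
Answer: -46723/39994 ≈ -1.1683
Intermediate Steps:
(4638 + 42085)/(-33015 - 6979) = 46723/(-39994) = 46723*(-1/39994) = -46723/39994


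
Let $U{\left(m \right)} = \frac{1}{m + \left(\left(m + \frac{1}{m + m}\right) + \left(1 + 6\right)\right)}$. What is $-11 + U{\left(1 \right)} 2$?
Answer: $- \frac{205}{19} \approx -10.789$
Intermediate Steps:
$U{\left(m \right)} = \frac{1}{7 + \frac{1}{2 m} + 2 m}$ ($U{\left(m \right)} = \frac{1}{m + \left(\left(m + \frac{1}{2 m}\right) + 7\right)} = \frac{1}{m + \left(7 + m + \frac{1}{2 m}\right)} = \frac{1}{7 + \frac{1}{2 m} + 2 m}$)
$-11 + U{\left(1 \right)} 2 = -11 + 2 \cdot 1 \frac{1}{1 + 4 \cdot 1^{2} + 14 \cdot 1} \cdot 2 = -11 + 2 \cdot 1 \frac{1}{1 + 4 \cdot 1 + 14} \cdot 2 = -11 + 2 \cdot 1 \frac{1}{1 + 4 + 14} \cdot 2 = -11 + 2 \cdot 1 \cdot \frac{1}{19} \cdot 2 = -11 + \frac{2}{19} \cdot 2 = -11 + \frac{4}{19} = - \frac{205}{19}$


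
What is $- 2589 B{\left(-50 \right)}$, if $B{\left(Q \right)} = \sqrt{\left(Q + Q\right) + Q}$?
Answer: $- 12945 i \sqrt{6} \approx - 31709.0 i$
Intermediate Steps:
$B{\left(Q \right)} = \sqrt{3} \sqrt{Q}$ ($B{\left(Q \right)} = \sqrt{2 Q + Q} = \sqrt{3 Q} = \sqrt{3} \sqrt{Q}$)
$- 2589 B{\left(-50 \right)} = - 2589 \sqrt{3} \sqrt{-50} = - 2589 \sqrt{3} \cdot 5 i \sqrt{2} = - 2589 \cdot 5 i \sqrt{6} = - 12945 i \sqrt{6}$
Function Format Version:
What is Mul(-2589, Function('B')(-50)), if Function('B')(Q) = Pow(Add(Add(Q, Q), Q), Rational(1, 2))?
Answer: Mul(-12945, I, Pow(6, Rational(1, 2))) ≈ Mul(-31709., I)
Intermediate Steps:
Function('B')(Q) = Mul(Pow(3, Rational(1, 2)), Pow(Q, Rational(1, 2))) (Function('B')(Q) = Pow(Add(Mul(2, Q), Q), Rational(1, 2)) = Pow(Mul(3, Q), Rational(1, 2)) = Mul(Pow(3, Rational(1, 2)), Pow(Q, Rational(1, 2))))
Mul(-2589, Function('B')(-50)) = Mul(-2589, Mul(Pow(3, Rational(1, 2)), Pow(-50, Rational(1, 2)))) = Mul(-2589, Mul(Pow(3, Rational(1, 2)), Mul(5, I, Pow(2, Rational(1, 2))))) = Mul(-2589, Mul(5, I, Pow(6, Rational(1, 2)))) = Mul(-12945, I, Pow(6, Rational(1, 2)))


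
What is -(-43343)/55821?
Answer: 43343/55821 ≈ 0.77646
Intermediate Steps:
-(-43343)/55821 = -1*(-43343/55821) = 43343/55821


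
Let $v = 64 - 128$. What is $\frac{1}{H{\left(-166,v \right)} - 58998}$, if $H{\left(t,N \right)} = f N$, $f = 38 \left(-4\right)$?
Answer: $- \frac{1}{49270} \approx -2.0296 \cdot 10^{-5}$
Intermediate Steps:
$f = -152$
$v = -64$ ($v = 64 - 128 = -64$)
$H{\left(t,N \right)} = - 152 N$
$\frac{1}{H{\left(-166,v \right)} - 58998} = \frac{1}{\left(-152\right) \left(-64\right) - 58998} = \frac{1}{9728 - 58998} = \frac{1}{-49270} = - \frac{1}{49270}$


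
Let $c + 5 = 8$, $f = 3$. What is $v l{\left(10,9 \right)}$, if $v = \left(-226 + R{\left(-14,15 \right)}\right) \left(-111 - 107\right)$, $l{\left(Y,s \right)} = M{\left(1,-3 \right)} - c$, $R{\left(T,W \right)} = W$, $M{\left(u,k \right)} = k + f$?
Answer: $-137994$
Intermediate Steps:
$M{\left(u,k \right)} = 3 + k$ ($M{\left(u,k \right)} = k + 3 = 3 + k$)
$c = 3$ ($c = -5 + 8 = 3$)
$l{\left(Y,s \right)} = -3$ ($l{\left(Y,s \right)} = \left(3 - 3\right) - 3 = 0 - 3 = -3$)
$v = 45998$ ($v = \left(-226 + 15\right) \left(-111 - 107\right) = \left(-211\right) \left(-218\right) = 45998$)
$v l{\left(10,9 \right)} = 45998 \left(-3\right) = -137994$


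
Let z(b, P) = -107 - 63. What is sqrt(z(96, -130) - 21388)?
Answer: I*sqrt(21558) ≈ 146.83*I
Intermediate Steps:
z(b, P) = -170
sqrt(z(96, -130) - 21388) = sqrt(-170 - 21388) = sqrt(-21558) = I*sqrt(21558)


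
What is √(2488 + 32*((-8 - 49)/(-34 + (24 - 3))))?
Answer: 2*√111046/13 ≈ 51.267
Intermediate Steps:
√(2488 + 32*((-8 - 49)/(-34 + (24 - 3)))) = √(2488 + 32*(-57/(-34 + 21))) = √(2488 + 32*(-57/(-13))) = √(2488 + 32*(-57*(-1/13))) = √(2488 + 32*(57/13)) = √(2488 + 1824/13) = √(34168/13) = 2*√111046/13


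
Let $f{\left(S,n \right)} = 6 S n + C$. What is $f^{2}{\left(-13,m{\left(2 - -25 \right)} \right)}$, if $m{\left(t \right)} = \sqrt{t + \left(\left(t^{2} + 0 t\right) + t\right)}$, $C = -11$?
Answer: $4763893 + 5148 \sqrt{87} \approx 4.8119 \cdot 10^{6}$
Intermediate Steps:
$m{\left(t \right)} = \sqrt{t^{2} + 2 t}$ ($m{\left(t \right)} = \sqrt{t + \left(\left(t^{2} + 0\right) + t\right)} = \sqrt{t + \left(t^{2} + t\right)} = \sqrt{t + \left(t + t^{2}\right)} = \sqrt{t^{2} + 2 t}$)
$f{\left(S,n \right)} = -11 + 6 S n$ ($f{\left(S,n \right)} = 6 S n - 11 = -11 + 6 S n$)
$f^{2}{\left(-13,m{\left(2 - -25 \right)} \right)} = \left(-11 + 6 \left(-13\right) \sqrt{\left(2 - -25\right) \left(2 + \left(2 - -25\right)\right)}\right)^{2} = \left(-11 + 6 \left(-13\right) \sqrt{\left(2 + 25\right) \left(2 + \left(2 + 25\right)\right)}\right)^{2} = \left(-11 + 6 \left(-13\right) \sqrt{27 \left(2 + 27\right)}\right)^{2} = \left(-11 + 6 \left(-13\right) \sqrt{27 \cdot 29}\right)^{2} = \left(-11 + 6 \left(-13\right) \sqrt{783}\right)^{2} = \left(-11 + 6 \left(-13\right) 3 \sqrt{87}\right)^{2} = \left(-11 - 234 \sqrt{87}\right)^{2}$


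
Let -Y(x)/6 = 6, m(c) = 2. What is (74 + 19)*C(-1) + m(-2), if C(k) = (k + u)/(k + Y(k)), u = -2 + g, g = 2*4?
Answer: -391/37 ≈ -10.568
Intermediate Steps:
g = 8
Y(x) = -36 (Y(x) = -6*6 = -36)
u = 6 (u = -2 + 8 = 6)
C(k) = (6 + k)/(-36 + k) (C(k) = (k + 6)/(k - 36) = (6 + k)/(-36 + k))
(74 + 19)*C(-1) + m(-2) = (74 + 19)*((6 - 1)/(-36 - 1)) + 2 = 93*(5/(-37)) + 2 = 93*(-1/37*5) + 2 = 93*(-5/37) + 2 = -465/37 + 2 = -391/37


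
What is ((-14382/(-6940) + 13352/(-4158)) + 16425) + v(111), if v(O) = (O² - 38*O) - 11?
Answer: 176860609579/7214130 ≈ 24516.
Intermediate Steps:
v(O) = -11 + O² - 38*O
((-14382/(-6940) + 13352/(-4158)) + 16425) + v(111) = ((-14382/(-6940) + 13352/(-4158)) + 16425) + (-11 + 111² - 38*111) = ((-14382*(-1/6940) + 13352*(-1/4158)) + 16425) + (-11 + 12321 - 4218) = ((7191/3470 - 6676/2079) + 16425) + 8092 = (-8215631/7214130 + 16425) + 8092 = 118483869619/7214130 + 8092 = 176860609579/7214130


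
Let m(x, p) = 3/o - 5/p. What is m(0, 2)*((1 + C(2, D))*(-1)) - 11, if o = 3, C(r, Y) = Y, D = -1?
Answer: -11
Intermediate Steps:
m(x, p) = 1 - 5/p (m(x, p) = 3/3 - 5/p = 3*(⅓) - 5/p = 1 - 5/p)
m(0, 2)*((1 + C(2, D))*(-1)) - 11 = ((-5 + 2)/2)*((1 - 1)*(-1)) - 11 = ((½)*(-3))*(0*(-1)) - 11 = -3/2*0 - 11 = 0 - 11 = -11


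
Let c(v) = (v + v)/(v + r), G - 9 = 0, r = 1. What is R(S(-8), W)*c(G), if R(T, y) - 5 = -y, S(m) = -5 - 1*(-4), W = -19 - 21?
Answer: 81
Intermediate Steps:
W = -40
G = 9 (G = 9 + 0 = 9)
S(m) = -1 (S(m) = -5 + 4 = -1)
R(T, y) = 5 - y
c(v) = 2*v/(1 + v) (c(v) = (v + v)/(v + 1) = (2*v)/(1 + v) = 2*v/(1 + v))
R(S(-8), W)*c(G) = (5 - 1*(-40))*(2*9/(1 + 9)) = (5 + 40)*(2*9/10) = 45*(2*9*(1/10)) = 45*(9/5) = 81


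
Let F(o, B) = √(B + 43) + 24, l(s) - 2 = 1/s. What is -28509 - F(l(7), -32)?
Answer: -28533 - √11 ≈ -28536.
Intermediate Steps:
l(s) = 2 + 1/s
F(o, B) = 24 + √(43 + B) (F(o, B) = √(43 + B) + 24 = 24 + √(43 + B))
-28509 - F(l(7), -32) = -28509 - (24 + √(43 - 32)) = -28509 - (24 + √11) = -28509 + (-24 - √11) = -28533 - √11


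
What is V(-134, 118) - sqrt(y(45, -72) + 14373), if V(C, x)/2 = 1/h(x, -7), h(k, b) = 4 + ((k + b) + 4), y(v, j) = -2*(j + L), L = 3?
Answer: 2/119 - sqrt(14511) ≈ -120.44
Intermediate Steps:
y(v, j) = -6 - 2*j (y(v, j) = -2*(j + 3) = -2*(3 + j) = -6 - 2*j)
h(k, b) = 8 + b + k (h(k, b) = 4 + ((b + k) + 4) = 4 + (4 + b + k) = 8 + b + k)
V(C, x) = 2/(1 + x) (V(C, x) = 2/(8 - 7 + x) = 2/(1 + x))
V(-134, 118) - sqrt(y(45, -72) + 14373) = 2/(1 + 118) - sqrt((-6 - 2*(-72)) + 14373) = 2/119 - sqrt((-6 + 144) + 14373) = 2*(1/119) - sqrt(138 + 14373) = 2/119 - sqrt(14511)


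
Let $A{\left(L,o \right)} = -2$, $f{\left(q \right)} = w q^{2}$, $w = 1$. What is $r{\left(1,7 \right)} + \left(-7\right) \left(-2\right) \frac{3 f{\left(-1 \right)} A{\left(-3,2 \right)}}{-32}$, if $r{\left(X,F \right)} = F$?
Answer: $\frac{77}{8} \approx 9.625$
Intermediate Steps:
$f{\left(q \right)} = q^{2}$ ($f{\left(q \right)} = 1 q^{2} = q^{2}$)
$r{\left(1,7 \right)} + \left(-7\right) \left(-2\right) \frac{3 f{\left(-1 \right)} A{\left(-3,2 \right)}}{-32} = 7 + \left(-7\right) \left(-2\right) \frac{3 \left(-1\right)^{2} \left(-2\right)}{-32} = 7 + 14 \cdot 3 \cdot 1 \left(-2\right) \left(- \frac{1}{32}\right) = 7 + 14 \cdot 3 \left(-2\right) \left(- \frac{1}{32}\right) = 7 + 14 \left(\left(-6\right) \left(- \frac{1}{32}\right)\right) = 7 + 14 \cdot \frac{3}{16} = 7 + \frac{21}{8} = \frac{77}{8}$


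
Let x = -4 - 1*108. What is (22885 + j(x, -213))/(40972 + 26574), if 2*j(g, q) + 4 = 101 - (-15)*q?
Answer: 10668/33773 ≈ 0.31587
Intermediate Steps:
x = -112 (x = -4 - 108 = -112)
j(g, q) = 97/2 + 15*q/2 (j(g, q) = -2 + (101 - (-15)*q)/2 = -2 + (101 + 15*q)/2 = -2 + (101/2 + 15*q/2) = 97/2 + 15*q/2)
(22885 + j(x, -213))/(40972 + 26574) = (22885 + (97/2 + (15/2)*(-213)))/(40972 + 26574) = (22885 + (97/2 - 3195/2))/67546 = (22885 - 1549)*(1/67546) = 21336*(1/67546) = 10668/33773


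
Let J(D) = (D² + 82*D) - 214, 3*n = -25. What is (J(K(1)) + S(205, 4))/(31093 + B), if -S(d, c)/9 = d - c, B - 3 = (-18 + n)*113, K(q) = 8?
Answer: -3909/84361 ≈ -0.046337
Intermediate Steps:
n = -25/3 (n = (⅓)*(-25) = -25/3 ≈ -8.3333)
J(D) = -214 + D² + 82*D
B = -8918/3 (B = 3 + (-18 - 25/3)*113 = 3 - 79/3*113 = 3 - 8927/3 = -8918/3 ≈ -2972.7)
S(d, c) = -9*d + 9*c (S(d, c) = -9*(d - c) = -9*d + 9*c)
(J(K(1)) + S(205, 4))/(31093 + B) = ((-214 + 8² + 82*8) + (-9*205 + 9*4))/(31093 - 8918/3) = ((-214 + 64 + 656) + (-1845 + 36))/(84361/3) = (506 - 1809)*(3/84361) = -1303*3/84361 = -3909/84361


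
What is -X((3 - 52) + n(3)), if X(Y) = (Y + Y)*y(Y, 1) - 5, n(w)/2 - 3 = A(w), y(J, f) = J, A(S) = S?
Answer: -2733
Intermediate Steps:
n(w) = 6 + 2*w
X(Y) = -5 + 2*Y² (X(Y) = (Y + Y)*Y - 5 = (2*Y)*Y - 5 = 2*Y² - 5 = -5 + 2*Y²)
-X((3 - 52) + n(3)) = -(-5 + 2*((3 - 52) + (6 + 2*3))²) = -(-5 + 2*(-49 + (6 + 6))²) = -(-5 + 2*(-49 + 12)²) = -(-5 + 2*(-37)²) = -(-5 + 2*1369) = -(-5 + 2738) = -1*2733 = -2733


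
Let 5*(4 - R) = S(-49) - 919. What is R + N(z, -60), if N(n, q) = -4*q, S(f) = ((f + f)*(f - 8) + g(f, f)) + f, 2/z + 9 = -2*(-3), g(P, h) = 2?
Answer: -680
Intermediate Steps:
z = -⅔ (z = 2/(-9 - 2*(-3)) = 2/(-9 + 6) = 2/(-3) = 2*(-⅓) = -⅔ ≈ -0.66667)
S(f) = 2 + f + 2*f*(-8 + f) (S(f) = ((f + f)*(f - 8) + 2) + f = ((2*f)*(-8 + f) + 2) + f = (2*f*(-8 + f) + 2) + f = (2 + 2*f*(-8 + f)) + f = 2 + f + 2*f*(-8 + f))
R = -920 (R = 4 - ((2 - 15*(-49) + 2*(-49)²) - 919)/5 = 4 - ((2 + 735 + 2*2401) - 919)/5 = 4 - ((2 + 735 + 4802) - 919)/5 = 4 - (5539 - 919)/5 = 4 - ⅕*4620 = 4 - 924 = -920)
R + N(z, -60) = -920 - 4*(-60) = -920 + 240 = -680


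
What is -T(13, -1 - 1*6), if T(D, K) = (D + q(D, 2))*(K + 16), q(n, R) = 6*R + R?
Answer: -243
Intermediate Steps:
q(n, R) = 7*R
T(D, K) = (14 + D)*(16 + K) (T(D, K) = (D + 7*2)*(K + 16) = (D + 14)*(16 + K) = (14 + D)*(16 + K))
-T(13, -1 - 1*6) = -(224 + 14*(-1 - 1*6) + 16*13 + 13*(-1 - 1*6)) = -(224 + 14*(-1 - 6) + 208 + 13*(-1 - 6)) = -(224 + 14*(-7) + 208 + 13*(-7)) = -(224 - 98 + 208 - 91) = -1*243 = -243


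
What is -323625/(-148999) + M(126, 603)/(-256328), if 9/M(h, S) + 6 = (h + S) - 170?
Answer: 45873643056009/21120516466616 ≈ 2.1720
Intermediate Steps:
M(h, S) = 9/(-176 + S + h) (M(h, S) = 9/(-6 + ((h + S) - 170)) = 9/(-6 + ((S + h) - 170)) = 9/(-6 + (-170 + S + h)) = 9/(-176 + S + h))
-323625/(-148999) + M(126, 603)/(-256328) = -323625/(-148999) + (9/(-176 + 603 + 126))/(-256328) = -323625*(-1/148999) + (9/553)*(-1/256328) = 323625/148999 + (9*(1/553))*(-1/256328) = 323625/148999 + (9/553)*(-1/256328) = 323625/148999 - 9/141749384 = 45873643056009/21120516466616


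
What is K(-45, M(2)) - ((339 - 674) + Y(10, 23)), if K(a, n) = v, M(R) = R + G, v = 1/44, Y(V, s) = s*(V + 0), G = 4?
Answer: 4621/44 ≈ 105.02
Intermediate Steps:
Y(V, s) = V*s (Y(V, s) = s*V = V*s)
v = 1/44 ≈ 0.022727
M(R) = 4 + R (M(R) = R + 4 = 4 + R)
K(a, n) = 1/44
K(-45, M(2)) - ((339 - 674) + Y(10, 23)) = 1/44 - ((339 - 674) + 10*23) = 1/44 - (-335 + 230) = 1/44 - 1*(-105) = 1/44 + 105 = 4621/44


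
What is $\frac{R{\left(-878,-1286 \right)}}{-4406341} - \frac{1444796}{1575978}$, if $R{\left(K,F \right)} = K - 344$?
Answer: $- \frac{3182169003160}{3472148238249} \approx -0.91648$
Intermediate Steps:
$R{\left(K,F \right)} = -344 + K$ ($R{\left(K,F \right)} = K - 344 = -344 + K$)
$\frac{R{\left(-878,-1286 \right)}}{-4406341} - \frac{1444796}{1575978} = \frac{-344 - 878}{-4406341} - \frac{1444796}{1575978} = \left(-1222\right) \left(- \frac{1}{4406341}\right) - \frac{722398}{787989} = \frac{1222}{4406341} - \frac{722398}{787989} = - \frac{3182169003160}{3472148238249}$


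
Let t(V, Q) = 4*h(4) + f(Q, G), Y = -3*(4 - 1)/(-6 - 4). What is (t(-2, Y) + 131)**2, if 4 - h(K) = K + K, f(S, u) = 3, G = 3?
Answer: 13924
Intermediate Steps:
h(K) = 4 - 2*K (h(K) = 4 - (K + K) = 4 - 2*K)
Y = 9/10 (Y = -3/((-10/3)) = -3/((-10*1/3)) = -3/(-10/3) = -3*(-3/10) = 9/10 ≈ 0.90000)
t(V, Q) = -13 (t(V, Q) = 4*(4 - 2*4) + 3 = 4*(4 - 8) + 3 = 4*(-4) + 3 = -16 + 3 = -13)
(t(-2, Y) + 131)**2 = (-13 + 131)**2 = 118**2 = 13924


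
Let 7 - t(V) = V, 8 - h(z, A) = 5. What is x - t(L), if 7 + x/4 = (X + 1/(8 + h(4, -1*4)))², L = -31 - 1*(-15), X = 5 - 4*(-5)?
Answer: 298533/121 ≈ 2467.2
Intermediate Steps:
h(z, A) = 3 (h(z, A) = 8 - 1*5 = 8 - 5 = 3)
X = 25 (X = 5 + 20 = 25)
L = -16 (L = -31 + 15 = -16)
x = 301316/121 (x = -28 + 4*(25 + 1/(8 + 3))² = -28 + 4*(25 + 1/11)² = -28 + 4*(276/11)² = -28 + 4*(76176/121) = -28 + 304704/121 = 301316/121 ≈ 2490.2)
t(V) = 7 - V
x - t(L) = 301316/121 - (7 - 1*(-16)) = 301316/121 - (7 + 16) = 301316/121 - 1*23 = 301316/121 - 23 = 298533/121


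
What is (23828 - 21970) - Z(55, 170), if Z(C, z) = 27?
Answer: 1831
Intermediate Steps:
(23828 - 21970) - Z(55, 170) = (23828 - 21970) - 1*27 = 1858 - 27 = 1831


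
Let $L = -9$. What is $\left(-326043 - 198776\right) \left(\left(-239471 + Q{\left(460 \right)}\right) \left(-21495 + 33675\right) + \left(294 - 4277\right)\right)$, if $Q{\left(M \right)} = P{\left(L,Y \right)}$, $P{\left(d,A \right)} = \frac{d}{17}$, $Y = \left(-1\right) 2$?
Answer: $\frac{26023172467566029}{17} \approx 1.5308 \cdot 10^{15}$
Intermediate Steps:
$Y = -2$
$P{\left(d,A \right)} = \frac{d}{17}$ ($P{\left(d,A \right)} = d \frac{1}{17} = \frac{d}{17}$)
$Q{\left(M \right)} = - \frac{9}{17}$ ($Q{\left(M \right)} = \frac{1}{17} \left(-9\right) = - \frac{9}{17}$)
$\left(-326043 - 198776\right) \left(\left(-239471 + Q{\left(460 \right)}\right) \left(-21495 + 33675\right) + \left(294 - 4277\right)\right) = \left(-326043 - 198776\right) \left(\left(-239471 - \frac{9}{17}\right) \left(-21495 + 33675\right) + \left(294 - 4277\right)\right) = - 524819 \left(\left(- \frac{4071016}{17}\right) 12180 + \left(294 - 4277\right)\right) = - 524819 \left(- \frac{49584974880}{17} - 3983\right) = \left(-524819\right) \left(- \frac{49585042591}{17}\right) = \frac{26023172467566029}{17}$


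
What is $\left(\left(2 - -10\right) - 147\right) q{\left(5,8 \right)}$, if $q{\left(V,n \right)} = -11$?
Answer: $1485$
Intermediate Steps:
$\left(\left(2 - -10\right) - 147\right) q{\left(5,8 \right)} = \left(\left(2 - -10\right) - 147\right) \left(-11\right) = \left(\left(2 + 10\right) - 147\right) \left(-11\right) = \left(12 - 147\right) \left(-11\right) = \left(-135\right) \left(-11\right) = 1485$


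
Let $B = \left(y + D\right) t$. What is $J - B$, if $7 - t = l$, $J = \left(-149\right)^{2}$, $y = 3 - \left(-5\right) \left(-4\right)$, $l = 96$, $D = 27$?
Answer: $23091$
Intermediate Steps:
$y = -17$ ($y = 3 - 20 = -17$)
$J = 22201$
$t = -89$ ($t = 7 - 96 = -89$)
$B = -890$ ($B = \left(-17 + 27\right) \left(-89\right) = 10 \left(-89\right) = -890$)
$J - B = 22201 - -890 = 22201 + 890 = 23091$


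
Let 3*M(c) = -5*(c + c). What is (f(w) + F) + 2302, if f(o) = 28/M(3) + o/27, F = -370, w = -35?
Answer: 260267/135 ≈ 1927.9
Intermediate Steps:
M(c) = -10*c/3 (M(c) = (-5*(c + c))/3 = (-10*c)/3 = -10*c/3)
f(o) = -14/5 + o/27 (f(o) = 28/((-10/3*3)) + o/27 = 28/(-10) + o*(1/27) = 28*(-⅒) + o/27 = -14/5 + o/27)
(f(w) + F) + 2302 = ((-14/5 + (1/27)*(-35)) - 370) + 2302 = ((-14/5 - 35/27) - 370) + 2302 = (-553/135 - 370) + 2302 = -50503/135 + 2302 = 260267/135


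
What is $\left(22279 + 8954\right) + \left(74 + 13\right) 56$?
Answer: $36105$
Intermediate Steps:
$\left(22279 + 8954\right) + \left(74 + 13\right) 56 = 31233 + 87 \cdot 56 = 31233 + 4872 = 36105$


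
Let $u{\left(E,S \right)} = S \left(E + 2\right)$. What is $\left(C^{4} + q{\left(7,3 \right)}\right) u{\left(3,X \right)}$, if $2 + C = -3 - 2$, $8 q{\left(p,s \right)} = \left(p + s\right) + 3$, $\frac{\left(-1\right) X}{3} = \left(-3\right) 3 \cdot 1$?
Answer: $\frac{2594835}{8} \approx 3.2435 \cdot 10^{5}$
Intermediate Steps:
$X = 27$ ($X = - 3 \left(-3\right) 3 \cdot 1 = - 3 \left(\left(-9\right) 1\right) = \left(-3\right) \left(-9\right) = 27$)
$u{\left(E,S \right)} = S \left(2 + E\right)$
$q{\left(p,s \right)} = \frac{3}{8} + \frac{p}{8} + \frac{s}{8}$ ($q{\left(p,s \right)} = \frac{\left(p + s\right) + 3}{8} = \frac{3 + p + s}{8} = \frac{3}{8} + \frac{p}{8} + \frac{s}{8}$)
$C = -7$ ($C = -2 - 5 = -7$)
$\left(C^{4} + q{\left(7,3 \right)}\right) u{\left(3,X \right)} = \left(\left(-7\right)^{4} + \left(\frac{3}{8} + \frac{1}{8} \cdot 7 + \frac{1}{8} \cdot 3\right)\right) 27 \left(2 + 3\right) = \left(2401 + \left(\frac{3}{8} + \frac{7}{8} + \frac{3}{8}\right)\right) 27 \cdot 5 = \left(2401 + \frac{13}{8}\right) 135 = \frac{19221}{8} \cdot 135 = \frac{2594835}{8}$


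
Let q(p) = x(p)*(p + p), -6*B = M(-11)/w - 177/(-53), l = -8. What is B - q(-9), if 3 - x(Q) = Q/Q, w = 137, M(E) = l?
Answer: 1544551/43566 ≈ 35.453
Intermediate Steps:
M(E) = -8
B = -23825/43566 (B = -(-8/137 - 177/(-53))/6 = -(-8*1/137 - 177*(-1/53))/6 = -(-8/137 + 177/53)/6 = -⅙*23825/7261 = -23825/43566 ≈ -0.54687)
x(Q) = 2 (x(Q) = 3 - Q/Q = 3 - 1*1 = 3 - 1 = 2)
q(p) = 4*p (q(p) = 2*(p + p) = 2*(2*p) = 4*p)
B - q(-9) = -23825/43566 - 4*(-9) = -23825/43566 - 1*(-36) = -23825/43566 + 36 = 1544551/43566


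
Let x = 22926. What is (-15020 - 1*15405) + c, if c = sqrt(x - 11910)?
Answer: -30425 + 18*sqrt(34) ≈ -30320.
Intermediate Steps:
c = 18*sqrt(34) (c = sqrt(22926 - 11910) = sqrt(11016) = 18*sqrt(34) ≈ 104.96)
(-15020 - 1*15405) + c = (-15020 - 1*15405) + 18*sqrt(34) = (-15020 - 15405) + 18*sqrt(34) = -30425 + 18*sqrt(34)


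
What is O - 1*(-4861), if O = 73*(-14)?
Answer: 3839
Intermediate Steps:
O = -1022
O - 1*(-4861) = -1022 - 1*(-4861) = -1022 + 4861 = 3839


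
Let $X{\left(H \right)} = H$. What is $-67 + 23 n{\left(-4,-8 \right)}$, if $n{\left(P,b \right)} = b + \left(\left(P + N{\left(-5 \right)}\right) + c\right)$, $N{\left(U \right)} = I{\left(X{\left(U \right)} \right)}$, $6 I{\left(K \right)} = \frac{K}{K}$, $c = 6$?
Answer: $- \frac{1207}{6} \approx -201.17$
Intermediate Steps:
$I{\left(K \right)} = \frac{1}{6}$ ($I{\left(K \right)} = \frac{K \frac{1}{K}}{6} = \frac{1}{6} \cdot 1 = \frac{1}{6}$)
$N{\left(U \right)} = \frac{1}{6}$
$n{\left(P,b \right)} = \frac{37}{6} + P + b$ ($n{\left(P,b \right)} = b + \left(\left(P + \frac{1}{6}\right) + 6\right) = b + \left(\left(\frac{1}{6} + P\right) + 6\right) = b + \left(\frac{37}{6} + P\right) = \frac{37}{6} + P + b$)
$-67 + 23 n{\left(-4,-8 \right)} = -67 + 23 \left(\frac{37}{6} - 4 - 8\right) = -67 + 23 \left(- \frac{35}{6}\right) = -67 - \frac{805}{6} = - \frac{1207}{6}$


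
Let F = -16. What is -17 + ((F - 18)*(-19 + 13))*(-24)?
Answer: -4913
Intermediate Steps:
-17 + ((F - 18)*(-19 + 13))*(-24) = -17 + ((-16 - 18)*(-19 + 13))*(-24) = -17 - 34*(-6)*(-24) = -17 + 204*(-24) = -17 - 4896 = -4913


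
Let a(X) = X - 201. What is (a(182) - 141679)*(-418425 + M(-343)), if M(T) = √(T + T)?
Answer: 59289985650 - 991886*I*√14 ≈ 5.929e+10 - 3.7113e+6*I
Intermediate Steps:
M(T) = √2*√T (M(T) = √(2*T) = √2*√T)
a(X) = -201 + X
(a(182) - 141679)*(-418425 + M(-343)) = ((-201 + 182) - 141679)*(-418425 + √2*√(-343)) = (-19 - 141679)*(-418425 + √2*(7*I*√7)) = -141698*(-418425 + 7*I*√14) = 59289985650 - 991886*I*√14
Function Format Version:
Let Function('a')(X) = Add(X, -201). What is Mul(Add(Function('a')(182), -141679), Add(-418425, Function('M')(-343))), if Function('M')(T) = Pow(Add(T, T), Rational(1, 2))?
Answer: Add(59289985650, Mul(-991886, I, Pow(14, Rational(1, 2)))) ≈ Add(5.9290e+10, Mul(-3.7113e+6, I))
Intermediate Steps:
Function('M')(T) = Mul(Pow(2, Rational(1, 2)), Pow(T, Rational(1, 2))) (Function('M')(T) = Pow(Mul(2, T), Rational(1, 2)) = Mul(Pow(2, Rational(1, 2)), Pow(T, Rational(1, 2))))
Function('a')(X) = Add(-201, X)
Mul(Add(Function('a')(182), -141679), Add(-418425, Function('M')(-343))) = Mul(Add(Add(-201, 182), -141679), Add(-418425, Mul(Pow(2, Rational(1, 2)), Pow(-343, Rational(1, 2))))) = Mul(Add(-19, -141679), Add(-418425, Mul(Pow(2, Rational(1, 2)), Mul(7, I, Pow(7, Rational(1, 2)))))) = Mul(-141698, Add(-418425, Mul(7, I, Pow(14, Rational(1, 2))))) = Add(59289985650, Mul(-991886, I, Pow(14, Rational(1, 2))))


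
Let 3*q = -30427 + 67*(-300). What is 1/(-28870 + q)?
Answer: -3/137137 ≈ -2.1876e-5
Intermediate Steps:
q = -50527/3 (q = (-30427 + 67*(-300))/3 = (-30427 - 20100)/3 = (⅓)*(-50527) = -50527/3 ≈ -16842.)
1/(-28870 + q) = 1/(-28870 - 50527/3) = 1/(-137137/3) = -3/137137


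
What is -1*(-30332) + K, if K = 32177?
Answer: 62509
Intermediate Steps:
-1*(-30332) + K = -1*(-30332) + 32177 = 30332 + 32177 = 62509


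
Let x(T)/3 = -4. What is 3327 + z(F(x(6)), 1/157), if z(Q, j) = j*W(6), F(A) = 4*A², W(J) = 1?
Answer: 522340/157 ≈ 3327.0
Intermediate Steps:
x(T) = -12 (x(T) = 3*(-4) = -12)
z(Q, j) = j (z(Q, j) = j*1 = j)
3327 + z(F(x(6)), 1/157) = 3327 + 1/157 = 522340/157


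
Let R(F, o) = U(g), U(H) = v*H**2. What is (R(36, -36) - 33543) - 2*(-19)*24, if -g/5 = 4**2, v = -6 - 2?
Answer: -83831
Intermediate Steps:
v = -8
g = -80 (g = -5*4**2 = -5*16 = -80)
U(H) = -8*H**2
R(F, o) = -51200 (R(F, o) = -8*(-80)**2 = -8*6400 = -51200)
(R(36, -36) - 33543) - 2*(-19)*24 = (-51200 - 33543) - 2*(-19)*24 = -84743 + 38*24 = -84743 + 912 = -83831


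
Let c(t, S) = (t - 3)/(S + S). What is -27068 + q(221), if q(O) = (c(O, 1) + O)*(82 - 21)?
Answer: -6938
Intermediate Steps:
c(t, S) = (-3 + t)/(2*S) (c(t, S) = (-3 + t)/((2*S)) = (-3 + t)*(1/(2*S)) = (-3 + t)/(2*S))
q(O) = -183/2 + 183*O/2 (q(O) = ((1/2)*(-3 + O)/1 + O)*(82 - 21) = ((1/2)*1*(-3 + O) + O)*61 = ((-3/2 + O/2) + O)*61 = (-3/2 + 3*O/2)*61 = -183/2 + 183*O/2)
-27068 + q(221) = -27068 + (-183/2 + (183/2)*221) = -27068 + (-183/2 + 40443/2) = -27068 + 20130 = -6938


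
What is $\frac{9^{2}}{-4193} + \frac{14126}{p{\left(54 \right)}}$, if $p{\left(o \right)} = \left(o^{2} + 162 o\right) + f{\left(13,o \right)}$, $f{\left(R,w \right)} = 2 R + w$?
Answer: $\frac{29139527}{24621296} \approx 1.1835$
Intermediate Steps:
$f{\left(R,w \right)} = w + 2 R$
$p{\left(o \right)} = 26 + o^{2} + 163 o$ ($p{\left(o \right)} = \left(o^{2} + 162 o\right) + \left(o + 2 \cdot 13\right) = \left(o^{2} + 162 o\right) + \left(o + 26\right) = \left(o^{2} + 162 o\right) + \left(26 + o\right) = 26 + o^{2} + 163 o$)
$\frac{9^{2}}{-4193} + \frac{14126}{p{\left(54 \right)}} = \frac{9^{2}}{-4193} + \frac{14126}{26 + 54^{2} + 163 \cdot 54} = 81 \left(- \frac{1}{4193}\right) + \frac{14126}{26 + 2916 + 8802} = - \frac{81}{4193} + \frac{14126}{11744} = - \frac{81}{4193} + 14126 \cdot \frac{1}{11744} = - \frac{81}{4193} + \frac{7063}{5872} = \frac{29139527}{24621296}$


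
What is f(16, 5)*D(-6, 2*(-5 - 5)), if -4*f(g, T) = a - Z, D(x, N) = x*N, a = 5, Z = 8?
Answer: 90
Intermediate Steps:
D(x, N) = N*x
f(g, T) = ¾ (f(g, T) = -(5 - 1*8)/4 = -(5 - 8)/4 = -¼*(-3) = ¾)
f(16, 5)*D(-6, 2*(-5 - 5)) = 3*((2*(-5 - 5))*(-6))/4 = 3*((2*(-10))*(-6))/4 = 3*(-20*(-6))/4 = (¾)*120 = 90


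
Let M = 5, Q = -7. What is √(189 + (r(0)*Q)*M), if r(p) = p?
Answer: 3*√21 ≈ 13.748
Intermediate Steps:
√(189 + (r(0)*Q)*M) = √(189 + (0*(-7))*5) = √(189 + 0*5) = √(189 + 0) = √189 = 3*√21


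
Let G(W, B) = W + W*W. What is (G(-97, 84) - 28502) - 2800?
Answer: -21990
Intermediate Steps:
G(W, B) = W + W²
(G(-97, 84) - 28502) - 2800 = (-97*(1 - 97) - 28502) - 2800 = (-97*(-96) - 28502) - 2800 = (9312 - 28502) - 2800 = -19190 - 2800 = -21990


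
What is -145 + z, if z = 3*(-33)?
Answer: -244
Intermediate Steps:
z = -99
-145 + z = -145 - 99 = -244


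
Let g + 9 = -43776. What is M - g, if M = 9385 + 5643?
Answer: 58813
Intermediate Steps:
g = -43785 (g = -9 - 43776 = -43785)
M = 15028
M - g = 15028 - 1*(-43785) = 15028 + 43785 = 58813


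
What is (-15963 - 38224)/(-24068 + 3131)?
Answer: 7741/2991 ≈ 2.5881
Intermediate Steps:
(-15963 - 38224)/(-24068 + 3131) = -54187/(-20937) = -54187*(-1/20937) = 7741/2991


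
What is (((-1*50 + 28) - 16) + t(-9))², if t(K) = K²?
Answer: 1849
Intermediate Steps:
(((-1*50 + 28) - 16) + t(-9))² = (((-1*50 + 28) - 16) + (-9)²)² = (((-50 + 28) - 16) + 81)² = ((-22 - 16) + 81)² = (-38 + 81)² = 43² = 1849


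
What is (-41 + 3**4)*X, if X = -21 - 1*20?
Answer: -1640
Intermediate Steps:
X = -41 (X = -21 - 20 = -41)
(-41 + 3**4)*X = (-41 + 3**4)*(-41) = (-41 + 81)*(-41) = 40*(-41) = -1640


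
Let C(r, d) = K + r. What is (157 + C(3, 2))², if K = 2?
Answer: 26244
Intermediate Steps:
C(r, d) = 2 + r
(157 + C(3, 2))² = (157 + (2 + 3))² = (157 + 5)² = 162² = 26244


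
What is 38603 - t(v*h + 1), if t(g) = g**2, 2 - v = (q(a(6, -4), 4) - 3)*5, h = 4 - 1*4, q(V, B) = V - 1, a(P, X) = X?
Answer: 38602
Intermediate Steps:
q(V, B) = -1 + V
h = 0 (h = 4 - 4 = 0)
v = 42 (v = 2 - ((-1 - 4) - 3)*5 = 2 - (-5 - 3)*5 = 2 - (-8)*5 = 2 - 1*(-40) = 2 + 40 = 42)
38603 - t(v*h + 1) = 38603 - (42*0 + 1)**2 = 38603 - (0 + 1)**2 = 38603 - 1*1**2 = 38603 - 1*1 = 38603 - 1 = 38602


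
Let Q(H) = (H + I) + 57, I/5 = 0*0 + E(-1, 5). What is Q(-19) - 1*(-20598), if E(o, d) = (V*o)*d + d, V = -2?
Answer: 20711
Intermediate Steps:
E(o, d) = d - 2*d*o (E(o, d) = (-2*o)*d + d = -2*d*o + d = d - 2*d*o)
I = 75 (I = 5*(0*0 + 5*(1 - 2*(-1))) = 5*(0 + 5*(1 + 2)) = 5*(0 + 5*3) = 5*(0 + 15) = 5*15 = 75)
Q(H) = 132 + H (Q(H) = (H + 75) + 57 = (75 + H) + 57 = 132 + H)
Q(-19) - 1*(-20598) = (132 - 19) - 1*(-20598) = 113 + 20598 = 20711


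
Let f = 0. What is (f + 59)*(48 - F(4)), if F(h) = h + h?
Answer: 2360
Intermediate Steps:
F(h) = 2*h
(f + 59)*(48 - F(4)) = (0 + 59)*(48 - 2*4) = 59*(48 - 1*8) = 59*(48 - 8) = 59*40 = 2360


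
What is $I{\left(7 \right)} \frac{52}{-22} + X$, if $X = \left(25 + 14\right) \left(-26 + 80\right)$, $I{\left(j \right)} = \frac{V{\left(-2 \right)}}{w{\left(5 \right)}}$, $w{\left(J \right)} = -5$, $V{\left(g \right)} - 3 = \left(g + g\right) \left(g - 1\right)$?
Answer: $\frac{23244}{11} \approx 2113.1$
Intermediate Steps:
$V{\left(g \right)} = 3 + 2 g \left(-1 + g\right)$ ($V{\left(g \right)} = 3 + \left(g + g\right) \left(g - 1\right) = 3 + 2 g \left(-1 + g\right)$)
$I{\left(j \right)} = -3$ ($I{\left(j \right)} = \frac{3 - -4 + 2 \left(-2\right)^{2}}{-5} = \left(3 + 4 + 2 \cdot 4\right) \left(- \frac{1}{5}\right) = \left(3 + 4 + 8\right) \left(- \frac{1}{5}\right) = 15 \left(- \frac{1}{5}\right) = -3$)
$X = 2106$ ($X = 39 \cdot 54 = 2106$)
$I{\left(7 \right)} \frac{52}{-22} + X = - 3 \frac{52}{-22} + 2106 = - 3 \cdot 52 \left(- \frac{1}{22}\right) + 2106 = \left(-3\right) \left(- \frac{26}{11}\right) + 2106 = \frac{78}{11} + 2106 = \frac{23244}{11}$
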